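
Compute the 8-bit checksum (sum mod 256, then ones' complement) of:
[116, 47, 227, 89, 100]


Sum = 579 mod 256 = 67
Complement = 188

188


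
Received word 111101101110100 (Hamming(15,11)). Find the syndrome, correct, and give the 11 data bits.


Syndrome = 0: no error detected

Data: 10111110100 (no errors)


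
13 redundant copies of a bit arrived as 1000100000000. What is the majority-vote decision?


Ones: 2 out of 13
Threshold: 7

0 (2/13 voted 1)


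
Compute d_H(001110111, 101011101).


XOR: 100101010
Count of 1s: 4

4


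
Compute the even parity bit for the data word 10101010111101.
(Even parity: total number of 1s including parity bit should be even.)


Number of 1s in data: 9
Parity bit: 1

1


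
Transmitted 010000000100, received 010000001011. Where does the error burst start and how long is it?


XOR: 000000001111

Burst at position 8, length 4


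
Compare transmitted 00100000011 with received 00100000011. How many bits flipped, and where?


XOR: 00000000000

0 errors (received matches sent)


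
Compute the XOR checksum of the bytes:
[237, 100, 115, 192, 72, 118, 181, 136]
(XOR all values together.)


XOR chain: 237 ^ 100 ^ 115 ^ 192 ^ 72 ^ 118 ^ 181 ^ 136 = 57

57


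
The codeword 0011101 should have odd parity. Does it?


Number of 1s: 4

No, parity error (4 ones)


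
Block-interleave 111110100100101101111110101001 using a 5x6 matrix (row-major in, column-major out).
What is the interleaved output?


Matrix:
  111110
  100100
  101101
  111110
  101001
Read columns: 111111001010111111101001000101

111111001010111111101001000101


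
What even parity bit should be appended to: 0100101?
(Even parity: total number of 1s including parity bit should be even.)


Number of 1s in data: 3
Parity bit: 1

1


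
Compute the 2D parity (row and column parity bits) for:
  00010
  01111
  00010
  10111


Row parities: 1010
Column parities: 11000

Row P: 1010, Col P: 11000, Corner: 0


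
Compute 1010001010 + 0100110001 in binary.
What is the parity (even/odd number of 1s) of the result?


1010001010 = 650
0100110001 = 305
Sum = 955 = 1110111011
1s count = 8

even parity (8 ones in 1110111011)


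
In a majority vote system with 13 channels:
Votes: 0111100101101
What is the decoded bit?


Ones: 8 out of 13
Threshold: 7

1 (8/13 voted 1)


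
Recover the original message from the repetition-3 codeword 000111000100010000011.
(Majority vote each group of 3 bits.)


Groups: 000, 111, 000, 100, 010, 000, 011
Majority votes: 0100001

0100001


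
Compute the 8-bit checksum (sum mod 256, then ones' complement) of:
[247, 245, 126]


Sum = 618 mod 256 = 106
Complement = 149

149


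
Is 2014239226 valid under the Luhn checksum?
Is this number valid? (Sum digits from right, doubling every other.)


Luhn sum = 38
38 mod 10 = 8

Invalid (Luhn sum mod 10 = 8)


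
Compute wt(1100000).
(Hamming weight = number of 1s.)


Counting 1s in 1100000

2


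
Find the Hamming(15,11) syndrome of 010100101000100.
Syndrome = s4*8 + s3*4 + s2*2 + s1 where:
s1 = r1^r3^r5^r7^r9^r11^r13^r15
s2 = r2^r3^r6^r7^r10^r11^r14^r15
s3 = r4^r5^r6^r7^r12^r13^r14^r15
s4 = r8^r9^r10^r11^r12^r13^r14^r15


s1=1, s2=0, s3=1, s4=0

Syndrome = 5 (error at position 5)


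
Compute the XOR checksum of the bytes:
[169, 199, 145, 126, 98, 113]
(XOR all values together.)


XOR chain: 169 ^ 199 ^ 145 ^ 126 ^ 98 ^ 113 = 146

146


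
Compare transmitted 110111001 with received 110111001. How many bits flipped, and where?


XOR: 000000000

0 errors (received matches sent)


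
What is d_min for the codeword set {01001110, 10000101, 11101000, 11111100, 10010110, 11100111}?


Comparing all pairs, minimum distance: 2
Can detect 1 errors, correct 0 errors

2


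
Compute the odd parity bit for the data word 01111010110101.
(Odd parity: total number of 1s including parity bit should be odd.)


Number of 1s in data: 9
Parity bit: 0

0


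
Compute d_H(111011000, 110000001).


XOR: 001011001
Count of 1s: 4

4


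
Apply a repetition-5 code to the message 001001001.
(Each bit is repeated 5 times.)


Each bit -> 5 copies

000000000011111000000000011111000000000011111


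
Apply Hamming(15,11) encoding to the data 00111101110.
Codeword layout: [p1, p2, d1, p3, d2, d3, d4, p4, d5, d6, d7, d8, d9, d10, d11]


Parity bits: p1=1, p2=0, p3=1, p4=1

100101111101110


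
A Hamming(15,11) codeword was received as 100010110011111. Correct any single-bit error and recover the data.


Syndrome = 0: no error detected

Data: 01010011111 (no errors)


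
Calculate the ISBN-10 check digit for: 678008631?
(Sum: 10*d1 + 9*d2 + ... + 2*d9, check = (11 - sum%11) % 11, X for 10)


Weighted sum: 262
262 mod 11 = 9

Check digit: 2


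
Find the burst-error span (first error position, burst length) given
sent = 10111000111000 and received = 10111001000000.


XOR: 00000001111000

Burst at position 7, length 4


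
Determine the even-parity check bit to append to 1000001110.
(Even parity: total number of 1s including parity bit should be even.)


Number of 1s in data: 4
Parity bit: 0

0


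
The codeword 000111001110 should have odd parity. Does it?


Number of 1s: 6

No, parity error (6 ones)


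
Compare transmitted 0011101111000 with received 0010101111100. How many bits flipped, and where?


XOR: 0001000000100

2 error(s) at position(s): 3, 10


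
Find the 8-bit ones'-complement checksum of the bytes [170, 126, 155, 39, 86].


Sum = 576 mod 256 = 64
Complement = 191

191


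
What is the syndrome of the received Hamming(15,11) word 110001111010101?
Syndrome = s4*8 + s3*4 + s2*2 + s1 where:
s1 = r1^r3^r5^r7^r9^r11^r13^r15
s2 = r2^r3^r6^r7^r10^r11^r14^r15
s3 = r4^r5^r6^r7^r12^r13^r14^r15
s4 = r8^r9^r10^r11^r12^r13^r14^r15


s1=0, s2=1, s3=0, s4=1

Syndrome = 10 (error at position 10)


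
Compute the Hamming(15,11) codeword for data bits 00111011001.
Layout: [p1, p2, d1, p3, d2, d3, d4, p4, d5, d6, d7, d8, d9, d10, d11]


Parity bits: p1=0, p2=0, p3=0, p4=0

000001101011001


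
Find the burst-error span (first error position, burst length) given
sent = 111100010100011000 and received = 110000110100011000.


XOR: 001100100000000000

Burst at position 2, length 5


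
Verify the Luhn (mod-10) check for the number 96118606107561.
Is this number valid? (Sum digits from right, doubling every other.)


Luhn sum = 53
53 mod 10 = 3

Invalid (Luhn sum mod 10 = 3)


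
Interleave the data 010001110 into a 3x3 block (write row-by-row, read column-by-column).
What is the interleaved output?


Matrix:
  010
  001
  110
Read columns: 001101010

001101010


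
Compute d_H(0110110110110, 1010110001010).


XOR: 1100000111100
Count of 1s: 6

6


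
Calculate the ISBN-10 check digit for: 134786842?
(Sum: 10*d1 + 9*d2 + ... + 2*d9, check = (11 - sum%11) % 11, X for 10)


Weighted sum: 244
244 mod 11 = 2

Check digit: 9


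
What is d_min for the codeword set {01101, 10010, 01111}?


Comparing all pairs, minimum distance: 1
Can detect 0 errors, correct 0 errors

1


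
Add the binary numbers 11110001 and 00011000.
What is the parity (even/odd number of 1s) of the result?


11110001 = 241
00011000 = 24
Sum = 265 = 100001001
1s count = 3

odd parity (3 ones in 100001001)


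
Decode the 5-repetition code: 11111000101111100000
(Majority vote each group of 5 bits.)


Groups: 11111, 00010, 11111, 00000
Majority votes: 1010

1010


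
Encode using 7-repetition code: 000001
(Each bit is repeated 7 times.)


Each bit -> 7 copies

000000000000000000000000000000000001111111


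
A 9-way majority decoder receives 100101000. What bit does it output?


Ones: 3 out of 9
Threshold: 5

0 (3/9 voted 1)


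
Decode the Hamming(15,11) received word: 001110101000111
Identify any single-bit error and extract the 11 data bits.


Syndrome = 0: no error detected

Data: 11011000111 (no errors)


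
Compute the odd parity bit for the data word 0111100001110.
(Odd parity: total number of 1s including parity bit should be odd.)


Number of 1s in data: 7
Parity bit: 0

0


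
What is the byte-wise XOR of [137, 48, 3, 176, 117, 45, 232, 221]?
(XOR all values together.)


XOR chain: 137 ^ 48 ^ 3 ^ 176 ^ 117 ^ 45 ^ 232 ^ 221 = 103

103


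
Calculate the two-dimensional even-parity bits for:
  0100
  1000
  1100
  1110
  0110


Row parities: 11010
Column parities: 1000

Row P: 11010, Col P: 1000, Corner: 1


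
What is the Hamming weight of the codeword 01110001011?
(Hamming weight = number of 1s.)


Counting 1s in 01110001011

6


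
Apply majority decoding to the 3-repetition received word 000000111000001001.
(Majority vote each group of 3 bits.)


Groups: 000, 000, 111, 000, 001, 001
Majority votes: 001000

001000


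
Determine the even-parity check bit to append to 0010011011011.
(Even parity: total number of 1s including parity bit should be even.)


Number of 1s in data: 7
Parity bit: 1

1


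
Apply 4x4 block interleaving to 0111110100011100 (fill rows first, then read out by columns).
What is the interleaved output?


Matrix:
  0111
  1101
  0001
  1100
Read columns: 0101110110001110

0101110110001110


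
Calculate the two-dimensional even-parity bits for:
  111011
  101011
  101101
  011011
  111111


Row parities: 10000
Column parities: 011001

Row P: 10000, Col P: 011001, Corner: 1


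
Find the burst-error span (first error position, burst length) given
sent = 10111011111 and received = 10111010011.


XOR: 00000001100

Burst at position 7, length 2


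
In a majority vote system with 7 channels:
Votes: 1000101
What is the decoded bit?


Ones: 3 out of 7
Threshold: 4

0 (3/7 voted 1)


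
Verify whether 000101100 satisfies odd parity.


Number of 1s: 3

Yes, parity is correct (3 ones)


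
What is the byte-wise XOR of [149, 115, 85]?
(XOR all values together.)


XOR chain: 149 ^ 115 ^ 85 = 179

179


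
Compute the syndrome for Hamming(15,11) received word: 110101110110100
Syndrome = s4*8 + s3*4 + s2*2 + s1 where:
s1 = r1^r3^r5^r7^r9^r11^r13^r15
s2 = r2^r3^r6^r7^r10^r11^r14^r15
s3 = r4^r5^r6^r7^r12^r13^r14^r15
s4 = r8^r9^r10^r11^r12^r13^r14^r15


s1=0, s2=1, s3=0, s4=0

Syndrome = 2 (error at position 2)


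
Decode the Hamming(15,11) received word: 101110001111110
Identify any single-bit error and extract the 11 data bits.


Syndrome = 4: error at position 4

Data: 11001111110 (corrected bit 4)


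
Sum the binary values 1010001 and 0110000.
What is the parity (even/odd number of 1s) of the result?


1010001 = 81
0110000 = 48
Sum = 129 = 10000001
1s count = 2

even parity (2 ones in 10000001)


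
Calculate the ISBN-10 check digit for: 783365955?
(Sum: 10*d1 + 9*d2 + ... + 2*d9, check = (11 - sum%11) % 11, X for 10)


Weighted sum: 309
309 mod 11 = 1

Check digit: X


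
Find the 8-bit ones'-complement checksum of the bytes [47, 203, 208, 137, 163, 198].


Sum = 956 mod 256 = 188
Complement = 67

67


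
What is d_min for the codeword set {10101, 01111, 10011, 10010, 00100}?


Comparing all pairs, minimum distance: 1
Can detect 0 errors, correct 0 errors

1


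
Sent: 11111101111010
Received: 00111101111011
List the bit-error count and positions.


XOR: 11000000000001

3 error(s) at position(s): 0, 1, 13


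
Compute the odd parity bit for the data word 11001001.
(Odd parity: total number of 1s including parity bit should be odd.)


Number of 1s in data: 4
Parity bit: 1

1


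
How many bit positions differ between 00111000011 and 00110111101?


XOR: 00001111110
Count of 1s: 6

6


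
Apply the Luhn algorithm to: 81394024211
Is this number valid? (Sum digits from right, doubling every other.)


Luhn sum = 41
41 mod 10 = 1

Invalid (Luhn sum mod 10 = 1)


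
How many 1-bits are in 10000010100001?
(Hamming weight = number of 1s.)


Counting 1s in 10000010100001

4


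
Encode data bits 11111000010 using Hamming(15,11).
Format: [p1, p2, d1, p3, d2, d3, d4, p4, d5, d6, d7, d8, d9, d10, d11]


Parity bits: p1=0, p2=0, p3=0, p4=0

001011101000010


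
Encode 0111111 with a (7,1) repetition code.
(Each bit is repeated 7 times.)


Each bit -> 7 copies

0000000111111111111111111111111111111111111111111


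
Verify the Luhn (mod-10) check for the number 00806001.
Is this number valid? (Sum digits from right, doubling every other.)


Luhn sum = 11
11 mod 10 = 1

Invalid (Luhn sum mod 10 = 1)


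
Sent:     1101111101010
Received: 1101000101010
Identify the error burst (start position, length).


XOR: 0000111000000

Burst at position 4, length 3


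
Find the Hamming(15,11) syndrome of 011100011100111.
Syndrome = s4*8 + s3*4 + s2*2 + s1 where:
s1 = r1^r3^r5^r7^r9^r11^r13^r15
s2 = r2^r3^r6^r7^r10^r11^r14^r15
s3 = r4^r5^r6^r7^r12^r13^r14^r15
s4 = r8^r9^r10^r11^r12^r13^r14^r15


s1=0, s2=1, s3=0, s4=0

Syndrome = 2 (error at position 2)


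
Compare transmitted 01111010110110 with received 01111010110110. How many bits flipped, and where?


XOR: 00000000000000

0 errors (received matches sent)


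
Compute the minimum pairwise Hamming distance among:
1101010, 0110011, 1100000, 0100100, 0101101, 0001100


Comparing all pairs, minimum distance: 2
Can detect 1 errors, correct 0 errors

2


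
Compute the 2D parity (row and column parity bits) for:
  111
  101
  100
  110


Row parities: 1010
Column parities: 000

Row P: 1010, Col P: 000, Corner: 0


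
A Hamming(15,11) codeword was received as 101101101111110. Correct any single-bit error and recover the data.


Syndrome = 0: no error detected

Data: 10111111110 (no errors)


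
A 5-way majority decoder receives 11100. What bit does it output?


Ones: 3 out of 5
Threshold: 3

1 (3/5 voted 1)


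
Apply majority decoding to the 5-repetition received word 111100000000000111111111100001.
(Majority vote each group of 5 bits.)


Groups: 11110, 00000, 00000, 11111, 11111, 00001
Majority votes: 100110

100110


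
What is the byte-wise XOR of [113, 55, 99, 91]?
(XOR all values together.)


XOR chain: 113 ^ 55 ^ 99 ^ 91 = 126

126


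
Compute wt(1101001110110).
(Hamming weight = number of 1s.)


Counting 1s in 1101001110110

8


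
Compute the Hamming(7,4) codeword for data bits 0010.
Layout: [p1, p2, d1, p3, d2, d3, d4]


Parity bits: p1=0, p2=1, p3=1

0101010


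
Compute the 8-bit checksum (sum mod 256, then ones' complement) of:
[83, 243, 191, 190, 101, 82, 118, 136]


Sum = 1144 mod 256 = 120
Complement = 135

135


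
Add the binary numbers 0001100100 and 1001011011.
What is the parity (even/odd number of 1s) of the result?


0001100100 = 100
1001011011 = 603
Sum = 703 = 1010111111
1s count = 8

even parity (8 ones in 1010111111)


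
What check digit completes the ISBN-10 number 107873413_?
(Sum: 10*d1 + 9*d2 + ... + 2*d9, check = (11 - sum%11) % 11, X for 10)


Weighted sum: 204
204 mod 11 = 6

Check digit: 5


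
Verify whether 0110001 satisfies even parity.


Number of 1s: 3

No, parity error (3 ones)


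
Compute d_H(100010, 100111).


XOR: 000101
Count of 1s: 2

2


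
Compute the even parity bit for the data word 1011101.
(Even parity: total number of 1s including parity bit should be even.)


Number of 1s in data: 5
Parity bit: 1

1


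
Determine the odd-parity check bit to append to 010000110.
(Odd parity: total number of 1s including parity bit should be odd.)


Number of 1s in data: 3
Parity bit: 0

0


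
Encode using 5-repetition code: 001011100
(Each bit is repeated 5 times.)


Each bit -> 5 copies

000000000011111000001111111111111110000000000


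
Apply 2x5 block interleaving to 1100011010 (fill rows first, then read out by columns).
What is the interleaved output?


Matrix:
  11000
  11010
Read columns: 1111000100

1111000100


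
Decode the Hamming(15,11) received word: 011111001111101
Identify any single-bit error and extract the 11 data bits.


Syndrome = 0: no error detected

Data: 11101111101 (no errors)


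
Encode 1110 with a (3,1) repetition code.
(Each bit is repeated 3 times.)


Each bit -> 3 copies

111111111000


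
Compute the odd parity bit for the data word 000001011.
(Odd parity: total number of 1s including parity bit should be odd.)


Number of 1s in data: 3
Parity bit: 0

0


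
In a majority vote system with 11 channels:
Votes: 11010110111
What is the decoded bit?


Ones: 8 out of 11
Threshold: 6

1 (8/11 voted 1)


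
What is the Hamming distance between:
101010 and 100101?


XOR: 001111
Count of 1s: 4

4


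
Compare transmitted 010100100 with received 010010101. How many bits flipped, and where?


XOR: 000110001

3 error(s) at position(s): 3, 4, 8


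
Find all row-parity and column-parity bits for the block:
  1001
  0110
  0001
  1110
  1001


Row parities: 00110
Column parities: 1001

Row P: 00110, Col P: 1001, Corner: 0


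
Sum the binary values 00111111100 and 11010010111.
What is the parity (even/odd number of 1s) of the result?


00111111100 = 508
11010010111 = 1687
Sum = 2195 = 100010010011
1s count = 5

odd parity (5 ones in 100010010011)


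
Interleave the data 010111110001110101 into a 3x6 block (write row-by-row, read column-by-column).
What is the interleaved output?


Matrix:
  010111
  110001
  110101
Read columns: 011111000101100111

011111000101100111


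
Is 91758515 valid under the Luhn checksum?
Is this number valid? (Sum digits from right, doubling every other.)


Luhn sum = 39
39 mod 10 = 9

Invalid (Luhn sum mod 10 = 9)


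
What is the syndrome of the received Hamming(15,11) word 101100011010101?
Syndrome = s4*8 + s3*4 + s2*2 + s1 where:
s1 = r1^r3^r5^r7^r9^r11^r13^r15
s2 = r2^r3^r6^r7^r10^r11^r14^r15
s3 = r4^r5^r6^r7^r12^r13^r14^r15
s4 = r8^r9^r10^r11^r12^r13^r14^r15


s1=0, s2=1, s3=1, s4=1

Syndrome = 14 (error at position 14)


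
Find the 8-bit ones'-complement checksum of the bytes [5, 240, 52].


Sum = 297 mod 256 = 41
Complement = 214

214


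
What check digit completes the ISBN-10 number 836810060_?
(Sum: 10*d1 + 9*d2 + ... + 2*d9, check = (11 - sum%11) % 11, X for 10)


Weighted sum: 235
235 mod 11 = 4

Check digit: 7


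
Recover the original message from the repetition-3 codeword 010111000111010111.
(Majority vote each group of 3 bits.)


Groups: 010, 111, 000, 111, 010, 111
Majority votes: 010101

010101


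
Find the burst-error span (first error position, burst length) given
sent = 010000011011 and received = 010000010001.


XOR: 000000001010

Burst at position 8, length 3


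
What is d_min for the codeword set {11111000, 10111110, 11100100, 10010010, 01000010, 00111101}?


Comparing all pairs, minimum distance: 3
Can detect 2 errors, correct 1 errors

3


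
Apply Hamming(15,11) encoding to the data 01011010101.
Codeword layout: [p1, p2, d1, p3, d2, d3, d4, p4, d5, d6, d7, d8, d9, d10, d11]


Parity bits: p1=0, p2=1, p3=0, p4=0

010010101010101


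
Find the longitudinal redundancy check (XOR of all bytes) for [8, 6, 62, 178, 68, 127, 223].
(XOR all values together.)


XOR chain: 8 ^ 6 ^ 62 ^ 178 ^ 68 ^ 127 ^ 223 = 102

102


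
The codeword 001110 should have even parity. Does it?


Number of 1s: 3

No, parity error (3 ones)


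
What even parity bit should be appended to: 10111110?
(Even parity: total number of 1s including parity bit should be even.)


Number of 1s in data: 6
Parity bit: 0

0


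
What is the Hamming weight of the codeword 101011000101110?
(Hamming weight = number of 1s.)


Counting 1s in 101011000101110

8


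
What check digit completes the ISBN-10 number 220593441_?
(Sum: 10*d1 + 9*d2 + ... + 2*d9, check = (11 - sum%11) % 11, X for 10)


Weighted sum: 172
172 mod 11 = 7

Check digit: 4


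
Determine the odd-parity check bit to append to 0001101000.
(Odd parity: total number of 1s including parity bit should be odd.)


Number of 1s in data: 3
Parity bit: 0

0


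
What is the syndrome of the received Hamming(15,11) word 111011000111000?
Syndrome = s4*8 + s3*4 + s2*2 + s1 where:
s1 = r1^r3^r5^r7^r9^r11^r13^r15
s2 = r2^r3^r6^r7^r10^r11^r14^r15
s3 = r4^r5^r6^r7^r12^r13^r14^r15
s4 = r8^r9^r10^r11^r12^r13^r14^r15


s1=0, s2=1, s3=1, s4=1

Syndrome = 14 (error at position 14)


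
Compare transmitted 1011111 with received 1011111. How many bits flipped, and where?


XOR: 0000000

0 errors (received matches sent)


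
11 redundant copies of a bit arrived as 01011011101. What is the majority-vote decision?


Ones: 7 out of 11
Threshold: 6

1 (7/11 voted 1)


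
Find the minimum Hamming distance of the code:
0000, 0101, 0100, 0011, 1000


Comparing all pairs, minimum distance: 1
Can detect 0 errors, correct 0 errors

1


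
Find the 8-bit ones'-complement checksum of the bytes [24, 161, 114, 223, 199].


Sum = 721 mod 256 = 209
Complement = 46

46


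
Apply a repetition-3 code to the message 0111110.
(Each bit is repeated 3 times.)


Each bit -> 3 copies

000111111111111111000


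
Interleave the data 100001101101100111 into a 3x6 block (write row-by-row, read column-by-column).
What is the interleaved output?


Matrix:
  100001
  101101
  100111
Read columns: 111000010011001111

111000010011001111


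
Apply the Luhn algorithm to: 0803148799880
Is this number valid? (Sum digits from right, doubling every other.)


Luhn sum = 68
68 mod 10 = 8

Invalid (Luhn sum mod 10 = 8)


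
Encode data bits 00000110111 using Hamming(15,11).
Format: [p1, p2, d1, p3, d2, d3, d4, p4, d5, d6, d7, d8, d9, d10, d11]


Parity bits: p1=1, p2=0, p3=1, p4=1

100100010110111


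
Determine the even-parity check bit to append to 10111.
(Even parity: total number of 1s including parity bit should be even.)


Number of 1s in data: 4
Parity bit: 0

0


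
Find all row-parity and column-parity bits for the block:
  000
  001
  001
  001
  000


Row parities: 01110
Column parities: 001

Row P: 01110, Col P: 001, Corner: 1


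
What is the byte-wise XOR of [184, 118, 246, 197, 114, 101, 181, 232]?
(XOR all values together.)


XOR chain: 184 ^ 118 ^ 246 ^ 197 ^ 114 ^ 101 ^ 181 ^ 232 = 183

183


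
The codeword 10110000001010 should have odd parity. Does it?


Number of 1s: 5

Yes, parity is correct (5 ones)


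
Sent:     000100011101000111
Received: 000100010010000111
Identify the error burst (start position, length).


XOR: 000000001111000000

Burst at position 8, length 4


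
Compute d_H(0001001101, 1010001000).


XOR: 1011000101
Count of 1s: 5

5


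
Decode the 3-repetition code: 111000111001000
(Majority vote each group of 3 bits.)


Groups: 111, 000, 111, 001, 000
Majority votes: 10100

10100


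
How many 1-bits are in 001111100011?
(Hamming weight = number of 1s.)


Counting 1s in 001111100011

7


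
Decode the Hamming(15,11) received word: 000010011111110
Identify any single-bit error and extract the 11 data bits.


Syndrome = 10: error at position 10

Data: 01001011110 (corrected bit 10)


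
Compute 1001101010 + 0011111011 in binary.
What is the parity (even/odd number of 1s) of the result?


1001101010 = 618
0011111011 = 251
Sum = 869 = 1101100101
1s count = 6

even parity (6 ones in 1101100101)


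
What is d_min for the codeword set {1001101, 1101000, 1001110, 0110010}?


Comparing all pairs, minimum distance: 2
Can detect 1 errors, correct 0 errors

2


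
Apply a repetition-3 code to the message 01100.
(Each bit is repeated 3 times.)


Each bit -> 3 copies

000111111000000


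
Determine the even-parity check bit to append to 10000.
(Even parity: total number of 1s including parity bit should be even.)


Number of 1s in data: 1
Parity bit: 1

1


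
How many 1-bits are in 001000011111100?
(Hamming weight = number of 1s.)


Counting 1s in 001000011111100

7


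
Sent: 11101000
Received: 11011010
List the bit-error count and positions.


XOR: 00110010

3 error(s) at position(s): 2, 3, 6


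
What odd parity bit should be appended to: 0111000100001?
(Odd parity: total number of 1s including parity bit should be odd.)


Number of 1s in data: 5
Parity bit: 0

0


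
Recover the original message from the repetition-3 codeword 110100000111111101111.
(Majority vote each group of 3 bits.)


Groups: 110, 100, 000, 111, 111, 101, 111
Majority votes: 1001111

1001111


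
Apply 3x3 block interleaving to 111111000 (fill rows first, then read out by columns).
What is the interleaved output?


Matrix:
  111
  111
  000
Read columns: 110110110

110110110


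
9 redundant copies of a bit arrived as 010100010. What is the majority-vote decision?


Ones: 3 out of 9
Threshold: 5

0 (3/9 voted 1)


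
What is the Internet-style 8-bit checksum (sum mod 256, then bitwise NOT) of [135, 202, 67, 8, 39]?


Sum = 451 mod 256 = 195
Complement = 60

60


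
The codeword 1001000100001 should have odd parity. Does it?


Number of 1s: 4

No, parity error (4 ones)


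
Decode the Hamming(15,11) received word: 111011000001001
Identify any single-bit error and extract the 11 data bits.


Syndrome = 0: no error detected

Data: 11100001001 (no errors)


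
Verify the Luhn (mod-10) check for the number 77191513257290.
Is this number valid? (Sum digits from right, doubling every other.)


Luhn sum = 60
60 mod 10 = 0

Valid (Luhn sum mod 10 = 0)


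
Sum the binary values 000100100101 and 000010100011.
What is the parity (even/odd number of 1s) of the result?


000100100101 = 293
000010100011 = 163
Sum = 456 = 111001000
1s count = 4

even parity (4 ones in 111001000)


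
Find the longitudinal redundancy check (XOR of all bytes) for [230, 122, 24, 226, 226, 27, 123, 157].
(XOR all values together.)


XOR chain: 230 ^ 122 ^ 24 ^ 226 ^ 226 ^ 27 ^ 123 ^ 157 = 121

121


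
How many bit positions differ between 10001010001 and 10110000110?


XOR: 00111010111
Count of 1s: 7

7


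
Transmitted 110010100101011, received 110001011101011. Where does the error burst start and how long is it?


XOR: 000011111000000

Burst at position 4, length 5


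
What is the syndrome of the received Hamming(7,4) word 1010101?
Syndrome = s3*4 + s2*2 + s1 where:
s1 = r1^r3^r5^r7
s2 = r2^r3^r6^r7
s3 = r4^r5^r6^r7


s1=0, s2=0, s3=0

Syndrome = 0 (no error)


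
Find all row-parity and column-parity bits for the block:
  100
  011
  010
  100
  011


Row parities: 10110
Column parities: 010

Row P: 10110, Col P: 010, Corner: 1


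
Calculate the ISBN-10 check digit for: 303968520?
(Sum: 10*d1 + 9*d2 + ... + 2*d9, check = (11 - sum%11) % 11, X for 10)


Weighted sum: 219
219 mod 11 = 10

Check digit: 1


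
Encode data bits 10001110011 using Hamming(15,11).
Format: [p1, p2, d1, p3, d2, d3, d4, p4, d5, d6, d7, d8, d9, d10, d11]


Parity bits: p1=0, p2=1, p3=0, p4=1

011000011110011


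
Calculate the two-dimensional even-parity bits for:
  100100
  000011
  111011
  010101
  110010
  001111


Row parities: 001110
Column parities: 110100

Row P: 001110, Col P: 110100, Corner: 1


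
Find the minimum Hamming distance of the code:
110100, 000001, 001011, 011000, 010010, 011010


Comparing all pairs, minimum distance: 1
Can detect 0 errors, correct 0 errors

1


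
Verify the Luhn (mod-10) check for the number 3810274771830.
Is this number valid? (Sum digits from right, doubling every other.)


Luhn sum = 50
50 mod 10 = 0

Valid (Luhn sum mod 10 = 0)


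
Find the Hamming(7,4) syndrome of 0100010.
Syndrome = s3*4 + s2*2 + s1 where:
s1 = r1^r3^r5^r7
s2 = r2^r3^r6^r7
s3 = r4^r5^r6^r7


s1=0, s2=0, s3=1

Syndrome = 4 (error at position 4)


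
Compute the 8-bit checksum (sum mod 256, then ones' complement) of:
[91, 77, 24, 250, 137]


Sum = 579 mod 256 = 67
Complement = 188

188


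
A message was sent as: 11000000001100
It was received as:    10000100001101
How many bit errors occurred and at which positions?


XOR: 01000100000001

3 error(s) at position(s): 1, 5, 13


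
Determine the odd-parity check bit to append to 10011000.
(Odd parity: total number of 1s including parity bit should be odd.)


Number of 1s in data: 3
Parity bit: 0

0


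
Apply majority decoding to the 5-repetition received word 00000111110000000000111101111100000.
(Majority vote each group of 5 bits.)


Groups: 00000, 11111, 00000, 00000, 11110, 11111, 00000
Majority votes: 0100110

0100110


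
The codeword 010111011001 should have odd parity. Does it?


Number of 1s: 7

Yes, parity is correct (7 ones)


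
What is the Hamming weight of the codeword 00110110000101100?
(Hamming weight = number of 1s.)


Counting 1s in 00110110000101100

7


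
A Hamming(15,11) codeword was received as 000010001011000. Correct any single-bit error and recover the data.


Syndrome = 11: error at position 11

Data: 01001001000 (corrected bit 11)


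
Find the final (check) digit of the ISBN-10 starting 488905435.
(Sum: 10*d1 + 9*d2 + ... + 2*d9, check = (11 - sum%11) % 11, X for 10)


Weighted sum: 299
299 mod 11 = 2

Check digit: 9


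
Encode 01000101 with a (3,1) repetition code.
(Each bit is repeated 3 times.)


Each bit -> 3 copies

000111000000000111000111


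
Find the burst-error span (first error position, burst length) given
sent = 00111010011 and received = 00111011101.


XOR: 00000001110

Burst at position 7, length 3


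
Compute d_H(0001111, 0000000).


XOR: 0001111
Count of 1s: 4

4


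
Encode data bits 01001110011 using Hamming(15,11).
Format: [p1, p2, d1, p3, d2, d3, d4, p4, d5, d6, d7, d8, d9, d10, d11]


Parity bits: p1=0, p2=0, p3=1, p4=1

000110011110011


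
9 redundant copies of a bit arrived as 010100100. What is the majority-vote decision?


Ones: 3 out of 9
Threshold: 5

0 (3/9 voted 1)


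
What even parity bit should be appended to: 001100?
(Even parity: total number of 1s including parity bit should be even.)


Number of 1s in data: 2
Parity bit: 0

0


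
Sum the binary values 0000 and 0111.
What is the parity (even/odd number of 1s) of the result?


0000 = 0
0111 = 7
Sum = 7 = 111
1s count = 3

odd parity (3 ones in 111)


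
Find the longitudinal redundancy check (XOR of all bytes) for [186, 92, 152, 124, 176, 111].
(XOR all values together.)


XOR chain: 186 ^ 92 ^ 152 ^ 124 ^ 176 ^ 111 = 221

221


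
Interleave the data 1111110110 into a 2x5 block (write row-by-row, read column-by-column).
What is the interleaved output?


Matrix:
  11111
  10110
Read columns: 1110111110

1110111110


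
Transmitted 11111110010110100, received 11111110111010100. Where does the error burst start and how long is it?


XOR: 00000000101100000

Burst at position 8, length 4


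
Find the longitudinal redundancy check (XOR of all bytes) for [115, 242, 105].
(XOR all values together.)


XOR chain: 115 ^ 242 ^ 105 = 232

232


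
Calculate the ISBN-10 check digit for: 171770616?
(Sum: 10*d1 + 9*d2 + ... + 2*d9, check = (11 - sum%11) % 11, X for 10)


Weighted sum: 211
211 mod 11 = 2

Check digit: 9


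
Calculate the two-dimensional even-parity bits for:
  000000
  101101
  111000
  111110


Row parities: 0011
Column parities: 101011

Row P: 0011, Col P: 101011, Corner: 0


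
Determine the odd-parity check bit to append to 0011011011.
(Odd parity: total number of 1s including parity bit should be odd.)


Number of 1s in data: 6
Parity bit: 1

1


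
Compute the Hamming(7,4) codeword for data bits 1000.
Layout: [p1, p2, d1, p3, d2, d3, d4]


Parity bits: p1=1, p2=1, p3=0

1110000


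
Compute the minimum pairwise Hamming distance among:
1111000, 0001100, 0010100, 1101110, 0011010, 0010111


Comparing all pairs, minimum distance: 2
Can detect 1 errors, correct 0 errors

2


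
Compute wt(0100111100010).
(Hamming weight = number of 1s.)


Counting 1s in 0100111100010

6


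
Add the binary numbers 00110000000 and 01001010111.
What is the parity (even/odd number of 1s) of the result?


00110000000 = 384
01001010111 = 599
Sum = 983 = 1111010111
1s count = 8

even parity (8 ones in 1111010111)


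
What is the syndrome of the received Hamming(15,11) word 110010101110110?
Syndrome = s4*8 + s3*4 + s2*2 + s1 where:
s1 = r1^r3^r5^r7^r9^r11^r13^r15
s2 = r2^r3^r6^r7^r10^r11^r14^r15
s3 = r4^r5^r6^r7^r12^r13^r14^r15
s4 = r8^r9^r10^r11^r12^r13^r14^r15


s1=0, s2=1, s3=0, s4=1

Syndrome = 10 (error at position 10)


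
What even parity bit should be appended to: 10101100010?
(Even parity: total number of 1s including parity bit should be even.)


Number of 1s in data: 5
Parity bit: 1

1


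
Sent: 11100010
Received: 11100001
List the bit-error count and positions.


XOR: 00000011

2 error(s) at position(s): 6, 7


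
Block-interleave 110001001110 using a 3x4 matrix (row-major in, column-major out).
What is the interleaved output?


Matrix:
  1100
  0100
  1110
Read columns: 101111001000

101111001000


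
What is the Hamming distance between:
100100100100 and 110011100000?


XOR: 010111000100
Count of 1s: 5

5


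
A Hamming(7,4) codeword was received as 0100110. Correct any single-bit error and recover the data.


Syndrome = 1: error at position 1

Data: 0110 (corrected bit 1)


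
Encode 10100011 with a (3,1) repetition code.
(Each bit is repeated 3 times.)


Each bit -> 3 copies

111000111000000000111111


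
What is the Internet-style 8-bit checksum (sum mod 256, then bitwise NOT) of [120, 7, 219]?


Sum = 346 mod 256 = 90
Complement = 165

165


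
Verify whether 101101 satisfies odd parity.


Number of 1s: 4

No, parity error (4 ones)


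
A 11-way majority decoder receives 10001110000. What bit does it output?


Ones: 4 out of 11
Threshold: 6

0 (4/11 voted 1)


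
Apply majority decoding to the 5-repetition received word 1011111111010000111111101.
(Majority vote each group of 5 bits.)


Groups: 10111, 11111, 01000, 01111, 11101
Majority votes: 11011

11011


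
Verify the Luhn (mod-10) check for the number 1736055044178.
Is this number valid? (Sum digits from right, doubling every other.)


Luhn sum = 44
44 mod 10 = 4

Invalid (Luhn sum mod 10 = 4)


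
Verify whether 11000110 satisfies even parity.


Number of 1s: 4

Yes, parity is correct (4 ones)


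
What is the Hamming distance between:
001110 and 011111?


XOR: 010001
Count of 1s: 2

2


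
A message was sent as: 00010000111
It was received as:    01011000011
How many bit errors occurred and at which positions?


XOR: 01001000100

3 error(s) at position(s): 1, 4, 8


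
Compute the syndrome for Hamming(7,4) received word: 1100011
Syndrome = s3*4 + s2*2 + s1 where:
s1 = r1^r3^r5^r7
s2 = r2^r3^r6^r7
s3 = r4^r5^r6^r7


s1=0, s2=1, s3=0

Syndrome = 2 (error at position 2)


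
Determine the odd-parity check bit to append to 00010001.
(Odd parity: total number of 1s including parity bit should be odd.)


Number of 1s in data: 2
Parity bit: 1

1


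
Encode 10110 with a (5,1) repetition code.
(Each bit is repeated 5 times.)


Each bit -> 5 copies

1111100000111111111100000


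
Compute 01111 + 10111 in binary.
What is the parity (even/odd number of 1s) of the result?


01111 = 15
10111 = 23
Sum = 38 = 100110
1s count = 3

odd parity (3 ones in 100110)


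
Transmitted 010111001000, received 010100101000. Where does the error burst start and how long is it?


XOR: 000011100000

Burst at position 4, length 3


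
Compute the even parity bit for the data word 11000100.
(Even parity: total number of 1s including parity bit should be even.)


Number of 1s in data: 3
Parity bit: 1

1


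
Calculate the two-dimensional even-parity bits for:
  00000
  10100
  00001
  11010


Row parities: 0011
Column parities: 01111

Row P: 0011, Col P: 01111, Corner: 0


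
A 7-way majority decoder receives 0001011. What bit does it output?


Ones: 3 out of 7
Threshold: 4

0 (3/7 voted 1)


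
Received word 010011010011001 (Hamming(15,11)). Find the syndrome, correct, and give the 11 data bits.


Syndrome = 1: error at position 1

Data: 01100011001 (corrected bit 1)


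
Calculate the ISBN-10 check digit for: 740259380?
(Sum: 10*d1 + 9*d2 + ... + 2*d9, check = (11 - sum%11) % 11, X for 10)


Weighted sum: 231
231 mod 11 = 0

Check digit: 0


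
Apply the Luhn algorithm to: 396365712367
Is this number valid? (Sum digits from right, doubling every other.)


Luhn sum = 52
52 mod 10 = 2

Invalid (Luhn sum mod 10 = 2)


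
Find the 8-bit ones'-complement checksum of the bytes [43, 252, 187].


Sum = 482 mod 256 = 226
Complement = 29

29


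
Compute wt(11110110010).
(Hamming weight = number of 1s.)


Counting 1s in 11110110010

7


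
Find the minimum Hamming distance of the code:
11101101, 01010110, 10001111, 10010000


Comparing all pairs, minimum distance: 3
Can detect 2 errors, correct 1 errors

3


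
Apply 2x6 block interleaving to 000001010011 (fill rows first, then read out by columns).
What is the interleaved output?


Matrix:
  000001
  010011
Read columns: 000100000111

000100000111


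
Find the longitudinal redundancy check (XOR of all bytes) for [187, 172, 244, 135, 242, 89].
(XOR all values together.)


XOR chain: 187 ^ 172 ^ 244 ^ 135 ^ 242 ^ 89 = 207

207


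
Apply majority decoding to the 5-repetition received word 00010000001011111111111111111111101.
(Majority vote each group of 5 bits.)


Groups: 00010, 00000, 10111, 11111, 11111, 11111, 11101
Majority votes: 0011111

0011111


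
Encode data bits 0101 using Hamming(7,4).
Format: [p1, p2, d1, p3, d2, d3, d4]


Parity bits: p1=0, p2=1, p3=0

0100101


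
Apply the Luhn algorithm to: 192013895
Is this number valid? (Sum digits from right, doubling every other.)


Luhn sum = 41
41 mod 10 = 1

Invalid (Luhn sum mod 10 = 1)


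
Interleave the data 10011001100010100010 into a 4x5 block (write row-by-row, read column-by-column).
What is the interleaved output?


Matrix:
  10011
  00110
  00101
  00010
Read columns: 10000000011011011010

10000000011011011010


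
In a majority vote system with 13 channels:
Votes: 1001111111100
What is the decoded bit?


Ones: 9 out of 13
Threshold: 7

1 (9/13 voted 1)


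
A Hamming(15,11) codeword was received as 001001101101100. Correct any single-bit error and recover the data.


Syndrome = 0: no error detected

Data: 10111101100 (no errors)


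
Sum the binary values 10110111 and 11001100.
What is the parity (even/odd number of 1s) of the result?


10110111 = 183
11001100 = 204
Sum = 387 = 110000011
1s count = 4

even parity (4 ones in 110000011)


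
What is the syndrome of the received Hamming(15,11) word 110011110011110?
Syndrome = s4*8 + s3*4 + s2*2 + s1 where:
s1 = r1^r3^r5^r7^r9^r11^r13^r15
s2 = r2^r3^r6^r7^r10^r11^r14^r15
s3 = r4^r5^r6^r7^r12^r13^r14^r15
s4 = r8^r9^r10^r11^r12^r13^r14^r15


s1=1, s2=1, s3=0, s4=1

Syndrome = 11 (error at position 11)


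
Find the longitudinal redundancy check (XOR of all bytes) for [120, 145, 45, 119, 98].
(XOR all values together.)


XOR chain: 120 ^ 145 ^ 45 ^ 119 ^ 98 = 209

209


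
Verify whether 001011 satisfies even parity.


Number of 1s: 3

No, parity error (3 ones)


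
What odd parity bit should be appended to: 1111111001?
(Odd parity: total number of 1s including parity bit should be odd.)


Number of 1s in data: 8
Parity bit: 1

1
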